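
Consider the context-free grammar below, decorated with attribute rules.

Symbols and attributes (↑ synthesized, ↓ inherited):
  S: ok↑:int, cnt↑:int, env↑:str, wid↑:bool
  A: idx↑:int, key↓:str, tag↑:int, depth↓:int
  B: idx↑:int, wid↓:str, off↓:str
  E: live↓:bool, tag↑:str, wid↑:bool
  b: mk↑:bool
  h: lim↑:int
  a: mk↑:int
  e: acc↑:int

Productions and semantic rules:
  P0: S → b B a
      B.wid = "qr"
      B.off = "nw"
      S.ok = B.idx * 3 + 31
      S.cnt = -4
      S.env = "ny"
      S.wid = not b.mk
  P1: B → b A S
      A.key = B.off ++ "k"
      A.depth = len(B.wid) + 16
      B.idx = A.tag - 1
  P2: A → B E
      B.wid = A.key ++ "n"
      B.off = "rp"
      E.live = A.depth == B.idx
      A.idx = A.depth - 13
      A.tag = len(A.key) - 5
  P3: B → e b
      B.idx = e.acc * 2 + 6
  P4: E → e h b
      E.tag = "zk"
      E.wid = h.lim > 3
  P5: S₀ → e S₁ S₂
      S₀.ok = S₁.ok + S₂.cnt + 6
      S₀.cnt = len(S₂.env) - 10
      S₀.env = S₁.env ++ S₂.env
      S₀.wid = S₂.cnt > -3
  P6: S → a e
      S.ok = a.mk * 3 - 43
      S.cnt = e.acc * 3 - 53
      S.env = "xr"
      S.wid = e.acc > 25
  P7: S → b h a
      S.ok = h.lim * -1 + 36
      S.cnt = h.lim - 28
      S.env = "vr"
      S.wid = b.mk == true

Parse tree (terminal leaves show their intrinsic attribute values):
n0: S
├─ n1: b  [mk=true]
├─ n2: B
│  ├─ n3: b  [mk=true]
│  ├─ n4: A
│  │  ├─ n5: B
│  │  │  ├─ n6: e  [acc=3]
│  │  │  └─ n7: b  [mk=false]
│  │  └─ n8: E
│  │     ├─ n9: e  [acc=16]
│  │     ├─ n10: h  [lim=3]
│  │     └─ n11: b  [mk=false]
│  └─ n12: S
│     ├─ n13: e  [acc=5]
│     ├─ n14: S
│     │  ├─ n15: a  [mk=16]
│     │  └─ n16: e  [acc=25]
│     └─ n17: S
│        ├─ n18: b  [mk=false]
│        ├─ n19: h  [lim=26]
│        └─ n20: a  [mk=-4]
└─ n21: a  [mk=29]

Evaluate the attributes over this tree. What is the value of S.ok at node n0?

1. n1.mk = true  [terminal]
2. n2.wid = "qr"  ["qr"]
3. n2.off = "nw"  ["nw"]
4. n3.mk = true  [terminal]
5. n4.key = "nwk"  [B.off ++ "k"]
6. n4.depth = 18  [len(B.wid) + 16]
7. n5.wid = "nwkn"  [A.key ++ "n"]
8. n5.off = "rp"  ["rp"]
9. n6.acc = 3  [terminal]
10. n7.mk = false  [terminal]
11. n5.idx = 12  [e.acc * 2 + 6]
12. n8.live = false  [A.depth == B.idx]
13. n9.acc = 16  [terminal]
14. n10.lim = 3  [terminal]
15. n11.mk = false  [terminal]
16. n8.tag = "zk"  ["zk"]
17. n8.wid = false  [h.lim > 3]
18. n4.idx = 5  [A.depth - 13]
19. n4.tag = -2  [len(A.key) - 5]
20. n13.acc = 5  [terminal]
21. n15.mk = 16  [terminal]
22. n16.acc = 25  [terminal]
23. n14.ok = 5  [a.mk * 3 - 43]
24. n14.cnt = 22  [e.acc * 3 - 53]
25. n14.env = "xr"  ["xr"]
26. n14.wid = false  [e.acc > 25]
27. n18.mk = false  [terminal]
28. n19.lim = 26  [terminal]
29. n20.mk = -4  [terminal]
30. n17.ok = 10  [h.lim * -1 + 36]
31. n17.cnt = -2  [h.lim - 28]
32. n17.env = "vr"  ["vr"]
33. n17.wid = false  [b.mk == true]
34. n12.ok = 9  [S₁.ok + S₂.cnt + 6]
35. n12.cnt = -8  [len(S₂.env) - 10]
36. n12.env = "xrvr"  [S₁.env ++ S₂.env]
37. n12.wid = true  [S₂.cnt > -3]
38. n2.idx = -3  [A.tag - 1]
39. n21.mk = 29  [terminal]
40. n0.ok = 22  [B.idx * 3 + 31]
41. n0.cnt = -4  [-4]
42. n0.env = "ny"  ["ny"]
43. n0.wid = false  [not b.mk]

22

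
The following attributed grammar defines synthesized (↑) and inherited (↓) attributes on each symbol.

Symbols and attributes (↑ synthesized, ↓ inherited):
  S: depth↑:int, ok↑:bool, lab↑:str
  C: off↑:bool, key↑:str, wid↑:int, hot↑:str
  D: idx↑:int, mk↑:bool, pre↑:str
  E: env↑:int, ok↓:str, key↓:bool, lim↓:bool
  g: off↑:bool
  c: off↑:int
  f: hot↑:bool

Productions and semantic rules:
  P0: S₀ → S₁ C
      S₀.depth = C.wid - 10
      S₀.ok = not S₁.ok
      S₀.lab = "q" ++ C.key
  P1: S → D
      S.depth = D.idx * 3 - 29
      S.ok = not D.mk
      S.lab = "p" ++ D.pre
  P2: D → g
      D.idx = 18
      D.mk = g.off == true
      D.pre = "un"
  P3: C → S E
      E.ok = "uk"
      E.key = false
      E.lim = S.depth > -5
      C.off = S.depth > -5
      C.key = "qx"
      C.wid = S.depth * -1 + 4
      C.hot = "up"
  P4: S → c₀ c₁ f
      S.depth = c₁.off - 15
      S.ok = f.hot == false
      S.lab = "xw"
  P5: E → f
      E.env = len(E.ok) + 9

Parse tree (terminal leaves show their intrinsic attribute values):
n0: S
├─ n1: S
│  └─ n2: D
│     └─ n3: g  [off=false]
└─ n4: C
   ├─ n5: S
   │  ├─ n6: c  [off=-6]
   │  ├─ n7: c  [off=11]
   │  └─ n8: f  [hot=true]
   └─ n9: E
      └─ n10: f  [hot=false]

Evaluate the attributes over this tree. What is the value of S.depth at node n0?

-2

1. n3.off = false  [terminal]
2. n2.idx = 18  [18]
3. n2.mk = false  [g.off == true]
4. n2.pre = "un"  ["un"]
5. n1.depth = 25  [D.idx * 3 - 29]
6. n1.ok = true  [not D.mk]
7. n1.lab = "pun"  ["p" ++ D.pre]
8. n6.off = -6  [terminal]
9. n7.off = 11  [terminal]
10. n8.hot = true  [terminal]
11. n5.depth = -4  [c₁.off - 15]
12. n5.ok = false  [f.hot == false]
13. n5.lab = "xw"  ["xw"]
14. n9.ok = "uk"  ["uk"]
15. n9.key = false  [false]
16. n9.lim = true  [S.depth > -5]
17. n10.hot = false  [terminal]
18. n9.env = 11  [len(E.ok) + 9]
19. n4.off = true  [S.depth > -5]
20. n4.key = "qx"  ["qx"]
21. n4.wid = 8  [S.depth * -1 + 4]
22. n4.hot = "up"  ["up"]
23. n0.depth = -2  [C.wid - 10]
24. n0.ok = false  [not S₁.ok]
25. n0.lab = "qqx"  ["q" ++ C.key]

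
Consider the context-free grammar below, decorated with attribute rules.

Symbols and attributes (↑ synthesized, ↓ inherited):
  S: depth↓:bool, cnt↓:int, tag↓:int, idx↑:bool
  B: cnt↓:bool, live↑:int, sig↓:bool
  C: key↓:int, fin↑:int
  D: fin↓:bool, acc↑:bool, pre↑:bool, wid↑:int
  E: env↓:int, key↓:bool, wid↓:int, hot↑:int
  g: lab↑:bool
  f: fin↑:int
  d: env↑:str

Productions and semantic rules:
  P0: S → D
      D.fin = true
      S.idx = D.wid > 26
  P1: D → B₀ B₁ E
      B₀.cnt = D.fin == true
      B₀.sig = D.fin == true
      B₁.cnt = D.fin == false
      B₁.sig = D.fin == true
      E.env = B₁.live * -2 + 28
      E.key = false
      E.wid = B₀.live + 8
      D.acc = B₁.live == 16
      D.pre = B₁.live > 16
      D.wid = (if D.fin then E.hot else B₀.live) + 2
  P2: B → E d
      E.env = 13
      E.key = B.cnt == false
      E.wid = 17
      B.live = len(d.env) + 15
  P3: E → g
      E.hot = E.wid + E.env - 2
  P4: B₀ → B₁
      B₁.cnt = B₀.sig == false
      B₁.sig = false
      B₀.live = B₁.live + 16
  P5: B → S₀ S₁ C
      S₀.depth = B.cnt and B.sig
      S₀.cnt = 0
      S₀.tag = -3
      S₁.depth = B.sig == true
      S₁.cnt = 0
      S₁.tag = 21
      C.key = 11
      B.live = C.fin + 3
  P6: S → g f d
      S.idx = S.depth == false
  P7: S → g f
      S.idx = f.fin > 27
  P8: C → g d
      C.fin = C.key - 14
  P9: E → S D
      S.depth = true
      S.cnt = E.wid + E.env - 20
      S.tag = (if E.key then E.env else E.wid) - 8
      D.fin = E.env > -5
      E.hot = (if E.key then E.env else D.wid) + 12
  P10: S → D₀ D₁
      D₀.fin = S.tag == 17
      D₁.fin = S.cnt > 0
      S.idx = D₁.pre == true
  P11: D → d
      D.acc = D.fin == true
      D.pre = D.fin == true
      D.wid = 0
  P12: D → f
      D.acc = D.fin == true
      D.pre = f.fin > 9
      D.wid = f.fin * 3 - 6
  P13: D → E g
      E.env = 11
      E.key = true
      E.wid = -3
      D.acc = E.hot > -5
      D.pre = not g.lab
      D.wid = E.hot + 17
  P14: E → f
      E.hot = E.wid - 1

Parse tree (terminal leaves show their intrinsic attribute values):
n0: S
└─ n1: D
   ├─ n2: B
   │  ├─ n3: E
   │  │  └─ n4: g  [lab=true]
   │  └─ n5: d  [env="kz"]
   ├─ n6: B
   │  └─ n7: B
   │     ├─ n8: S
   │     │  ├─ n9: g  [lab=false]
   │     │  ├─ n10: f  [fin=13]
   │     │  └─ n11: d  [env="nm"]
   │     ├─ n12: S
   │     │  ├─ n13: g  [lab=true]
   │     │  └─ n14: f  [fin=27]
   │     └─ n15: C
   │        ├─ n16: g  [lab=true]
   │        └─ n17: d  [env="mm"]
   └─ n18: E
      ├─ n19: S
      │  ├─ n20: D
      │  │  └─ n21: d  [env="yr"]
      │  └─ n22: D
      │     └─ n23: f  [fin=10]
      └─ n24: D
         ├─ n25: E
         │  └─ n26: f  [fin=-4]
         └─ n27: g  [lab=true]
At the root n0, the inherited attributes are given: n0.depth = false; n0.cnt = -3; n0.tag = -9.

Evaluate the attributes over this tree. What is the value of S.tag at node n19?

1. n0.depth = false  [given at root]
2. n0.cnt = -3  [given at root]
3. n0.tag = -9  [given at root]
4. n1.fin = true  [true]
5. n2.cnt = true  [D.fin == true]
6. n2.sig = true  [D.fin == true]
7. n3.env = 13  [13]
8. n3.key = false  [B.cnt == false]
9. n3.wid = 17  [17]
10. n4.lab = true  [terminal]
11. n3.hot = 28  [E.wid + E.env - 2]
12. n5.env = "kz"  [terminal]
13. n2.live = 17  [len(d.env) + 15]
14. n6.cnt = false  [D.fin == false]
15. n6.sig = true  [D.fin == true]
16. n7.cnt = false  [B₀.sig == false]
17. n7.sig = false  [false]
18. n8.depth = false  [B.cnt and B.sig]
19. n8.cnt = 0  [0]
20. n8.tag = -3  [-3]
21. n9.lab = false  [terminal]
22. n10.fin = 13  [terminal]
23. n11.env = "nm"  [terminal]
24. n8.idx = true  [S.depth == false]
25. n12.depth = false  [B.sig == true]
26. n12.cnt = 0  [0]
27. n12.tag = 21  [21]
28. n13.lab = true  [terminal]
29. n14.fin = 27  [terminal]
30. n12.idx = false  [f.fin > 27]
31. n15.key = 11  [11]
32. n16.lab = true  [terminal]
33. n17.env = "mm"  [terminal]
34. n15.fin = -3  [C.key - 14]
35. n7.live = 0  [C.fin + 3]
36. n6.live = 16  [B₁.live + 16]
37. n18.env = -4  [B₁.live * -2 + 28]
38. n18.key = false  [false]
39. n18.wid = 25  [B₀.live + 8]
40. n19.depth = true  [true]
41. n19.cnt = 1  [E.wid + E.env - 20]
42. n19.tag = 17  [(if E.key then E.env else E.wid) - 8]
43. n20.fin = true  [S.tag == 17]
44. n21.env = "yr"  [terminal]
45. n20.acc = true  [D.fin == true]
46. n20.pre = true  [D.fin == true]
47. n20.wid = 0  [0]
48. n22.fin = true  [S.cnt > 0]
49. n23.fin = 10  [terminal]
50. n22.acc = true  [D.fin == true]
51. n22.pre = true  [f.fin > 9]
52. n22.wid = 24  [f.fin * 3 - 6]
53. n19.idx = true  [D₁.pre == true]
54. n24.fin = true  [E.env > -5]
55. n25.env = 11  [11]
56. n25.key = true  [true]
57. n25.wid = -3  [-3]
58. n26.fin = -4  [terminal]
59. n25.hot = -4  [E.wid - 1]
60. n27.lab = true  [terminal]
61. n24.acc = true  [E.hot > -5]
62. n24.pre = false  [not g.lab]
63. n24.wid = 13  [E.hot + 17]
64. n18.hot = 25  [(if E.key then E.env else D.wid) + 12]
65. n1.acc = true  [B₁.live == 16]
66. n1.pre = false  [B₁.live > 16]
67. n1.wid = 27  [(if D.fin then E.hot else B₀.live) + 2]
68. n0.idx = true  [D.wid > 26]

17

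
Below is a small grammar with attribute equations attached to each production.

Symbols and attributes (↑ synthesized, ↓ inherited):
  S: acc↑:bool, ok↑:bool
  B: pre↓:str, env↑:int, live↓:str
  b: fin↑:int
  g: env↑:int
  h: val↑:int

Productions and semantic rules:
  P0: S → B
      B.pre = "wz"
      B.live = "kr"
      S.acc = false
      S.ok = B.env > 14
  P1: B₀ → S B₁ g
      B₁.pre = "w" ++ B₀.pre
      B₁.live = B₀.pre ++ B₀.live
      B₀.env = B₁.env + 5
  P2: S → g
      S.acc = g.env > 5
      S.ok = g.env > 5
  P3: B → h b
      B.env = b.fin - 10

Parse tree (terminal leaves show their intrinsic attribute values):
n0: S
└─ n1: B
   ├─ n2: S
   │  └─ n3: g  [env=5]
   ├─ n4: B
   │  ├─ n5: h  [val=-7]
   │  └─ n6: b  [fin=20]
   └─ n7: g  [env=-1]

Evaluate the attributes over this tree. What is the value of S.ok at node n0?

true

1. n1.pre = "wz"  ["wz"]
2. n1.live = "kr"  ["kr"]
3. n3.env = 5  [terminal]
4. n2.acc = false  [g.env > 5]
5. n2.ok = false  [g.env > 5]
6. n4.pre = "wwz"  ["w" ++ B₀.pre]
7. n4.live = "wzkr"  [B₀.pre ++ B₀.live]
8. n5.val = -7  [terminal]
9. n6.fin = 20  [terminal]
10. n4.env = 10  [b.fin - 10]
11. n7.env = -1  [terminal]
12. n1.env = 15  [B₁.env + 5]
13. n0.acc = false  [false]
14. n0.ok = true  [B.env > 14]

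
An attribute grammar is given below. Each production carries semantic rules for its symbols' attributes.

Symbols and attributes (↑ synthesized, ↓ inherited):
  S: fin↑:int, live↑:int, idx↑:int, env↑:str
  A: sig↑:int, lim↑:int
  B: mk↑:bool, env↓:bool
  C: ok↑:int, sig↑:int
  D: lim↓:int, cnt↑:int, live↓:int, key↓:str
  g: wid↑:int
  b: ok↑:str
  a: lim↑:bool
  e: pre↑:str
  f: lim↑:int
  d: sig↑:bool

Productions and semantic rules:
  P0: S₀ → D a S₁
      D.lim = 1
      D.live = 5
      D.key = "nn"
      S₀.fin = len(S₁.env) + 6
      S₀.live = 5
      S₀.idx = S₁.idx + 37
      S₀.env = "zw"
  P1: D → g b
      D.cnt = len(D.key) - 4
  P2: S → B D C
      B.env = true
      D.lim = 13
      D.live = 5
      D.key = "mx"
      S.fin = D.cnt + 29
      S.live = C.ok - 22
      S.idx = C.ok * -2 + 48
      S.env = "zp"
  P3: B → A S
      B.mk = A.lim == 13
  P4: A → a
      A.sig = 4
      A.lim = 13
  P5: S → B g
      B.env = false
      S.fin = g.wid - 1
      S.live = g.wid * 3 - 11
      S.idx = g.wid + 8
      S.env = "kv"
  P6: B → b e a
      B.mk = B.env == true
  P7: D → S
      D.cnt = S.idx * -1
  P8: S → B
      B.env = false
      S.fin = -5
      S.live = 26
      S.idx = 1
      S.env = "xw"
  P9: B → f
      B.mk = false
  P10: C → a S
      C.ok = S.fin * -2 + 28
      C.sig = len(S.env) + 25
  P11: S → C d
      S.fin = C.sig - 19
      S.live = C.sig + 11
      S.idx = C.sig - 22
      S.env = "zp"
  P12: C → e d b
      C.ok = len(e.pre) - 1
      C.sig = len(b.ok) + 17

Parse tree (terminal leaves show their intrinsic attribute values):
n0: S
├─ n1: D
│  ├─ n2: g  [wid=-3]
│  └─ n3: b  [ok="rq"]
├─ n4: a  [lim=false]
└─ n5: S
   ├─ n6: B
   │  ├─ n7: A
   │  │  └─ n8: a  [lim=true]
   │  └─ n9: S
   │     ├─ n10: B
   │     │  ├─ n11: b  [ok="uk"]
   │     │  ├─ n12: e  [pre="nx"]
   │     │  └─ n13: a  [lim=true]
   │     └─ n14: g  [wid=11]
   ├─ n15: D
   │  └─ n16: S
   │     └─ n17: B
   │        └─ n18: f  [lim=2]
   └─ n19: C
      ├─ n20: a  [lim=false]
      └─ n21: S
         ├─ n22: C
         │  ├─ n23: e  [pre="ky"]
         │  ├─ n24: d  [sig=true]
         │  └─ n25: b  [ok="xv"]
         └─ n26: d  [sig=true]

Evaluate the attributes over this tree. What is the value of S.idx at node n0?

29

1. n1.lim = 1  [1]
2. n1.live = 5  [5]
3. n1.key = "nn"  ["nn"]
4. n2.wid = -3  [terminal]
5. n3.ok = "rq"  [terminal]
6. n1.cnt = -2  [len(D.key) - 4]
7. n4.lim = false  [terminal]
8. n6.env = true  [true]
9. n8.lim = true  [terminal]
10. n7.sig = 4  [4]
11. n7.lim = 13  [13]
12. n10.env = false  [false]
13. n11.ok = "uk"  [terminal]
14. n12.pre = "nx"  [terminal]
15. n13.lim = true  [terminal]
16. n10.mk = false  [B.env == true]
17. n14.wid = 11  [terminal]
18. n9.fin = 10  [g.wid - 1]
19. n9.live = 22  [g.wid * 3 - 11]
20. n9.idx = 19  [g.wid + 8]
21. n9.env = "kv"  ["kv"]
22. n6.mk = true  [A.lim == 13]
23. n15.lim = 13  [13]
24. n15.live = 5  [5]
25. n15.key = "mx"  ["mx"]
26. n17.env = false  [false]
27. n18.lim = 2  [terminal]
28. n17.mk = false  [false]
29. n16.fin = -5  [-5]
30. n16.live = 26  [26]
31. n16.idx = 1  [1]
32. n16.env = "xw"  ["xw"]
33. n15.cnt = -1  [S.idx * -1]
34. n20.lim = false  [terminal]
35. n23.pre = "ky"  [terminal]
36. n24.sig = true  [terminal]
37. n25.ok = "xv"  [terminal]
38. n22.ok = 1  [len(e.pre) - 1]
39. n22.sig = 19  [len(b.ok) + 17]
40. n26.sig = true  [terminal]
41. n21.fin = 0  [C.sig - 19]
42. n21.live = 30  [C.sig + 11]
43. n21.idx = -3  [C.sig - 22]
44. n21.env = "zp"  ["zp"]
45. n19.ok = 28  [S.fin * -2 + 28]
46. n19.sig = 27  [len(S.env) + 25]
47. n5.fin = 28  [D.cnt + 29]
48. n5.live = 6  [C.ok - 22]
49. n5.idx = -8  [C.ok * -2 + 48]
50. n5.env = "zp"  ["zp"]
51. n0.fin = 8  [len(S₁.env) + 6]
52. n0.live = 5  [5]
53. n0.idx = 29  [S₁.idx + 37]
54. n0.env = "zw"  ["zw"]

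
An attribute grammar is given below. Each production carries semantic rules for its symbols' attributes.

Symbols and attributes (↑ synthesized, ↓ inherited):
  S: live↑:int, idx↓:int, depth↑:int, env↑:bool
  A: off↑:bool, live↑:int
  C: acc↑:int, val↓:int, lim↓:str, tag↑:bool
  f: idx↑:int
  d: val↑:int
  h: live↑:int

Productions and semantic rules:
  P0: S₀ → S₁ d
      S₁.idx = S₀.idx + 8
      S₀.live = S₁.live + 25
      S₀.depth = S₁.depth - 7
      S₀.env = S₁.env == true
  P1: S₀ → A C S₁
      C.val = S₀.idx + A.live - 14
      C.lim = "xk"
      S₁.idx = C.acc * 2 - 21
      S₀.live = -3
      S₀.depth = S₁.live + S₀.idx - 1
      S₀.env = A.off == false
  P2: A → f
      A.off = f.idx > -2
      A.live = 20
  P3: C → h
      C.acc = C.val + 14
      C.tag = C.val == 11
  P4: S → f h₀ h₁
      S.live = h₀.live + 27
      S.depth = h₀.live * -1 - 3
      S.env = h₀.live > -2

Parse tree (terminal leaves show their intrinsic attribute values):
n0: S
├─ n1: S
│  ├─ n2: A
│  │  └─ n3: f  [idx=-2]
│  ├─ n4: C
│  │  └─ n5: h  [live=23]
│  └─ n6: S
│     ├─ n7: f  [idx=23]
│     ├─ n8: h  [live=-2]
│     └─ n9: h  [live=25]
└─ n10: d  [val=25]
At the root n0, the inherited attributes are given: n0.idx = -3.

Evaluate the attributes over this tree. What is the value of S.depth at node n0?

22

1. n0.idx = -3  [given at root]
2. n1.idx = 5  [S₀.idx + 8]
3. n3.idx = -2  [terminal]
4. n2.off = false  [f.idx > -2]
5. n2.live = 20  [20]
6. n4.val = 11  [S₀.idx + A.live - 14]
7. n4.lim = "xk"  ["xk"]
8. n5.live = 23  [terminal]
9. n4.acc = 25  [C.val + 14]
10. n4.tag = true  [C.val == 11]
11. n6.idx = 29  [C.acc * 2 - 21]
12. n7.idx = 23  [terminal]
13. n8.live = -2  [terminal]
14. n9.live = 25  [terminal]
15. n6.live = 25  [h₀.live + 27]
16. n6.depth = -1  [h₀.live * -1 - 3]
17. n6.env = false  [h₀.live > -2]
18. n1.live = -3  [-3]
19. n1.depth = 29  [S₁.live + S₀.idx - 1]
20. n1.env = true  [A.off == false]
21. n10.val = 25  [terminal]
22. n0.live = 22  [S₁.live + 25]
23. n0.depth = 22  [S₁.depth - 7]
24. n0.env = true  [S₁.env == true]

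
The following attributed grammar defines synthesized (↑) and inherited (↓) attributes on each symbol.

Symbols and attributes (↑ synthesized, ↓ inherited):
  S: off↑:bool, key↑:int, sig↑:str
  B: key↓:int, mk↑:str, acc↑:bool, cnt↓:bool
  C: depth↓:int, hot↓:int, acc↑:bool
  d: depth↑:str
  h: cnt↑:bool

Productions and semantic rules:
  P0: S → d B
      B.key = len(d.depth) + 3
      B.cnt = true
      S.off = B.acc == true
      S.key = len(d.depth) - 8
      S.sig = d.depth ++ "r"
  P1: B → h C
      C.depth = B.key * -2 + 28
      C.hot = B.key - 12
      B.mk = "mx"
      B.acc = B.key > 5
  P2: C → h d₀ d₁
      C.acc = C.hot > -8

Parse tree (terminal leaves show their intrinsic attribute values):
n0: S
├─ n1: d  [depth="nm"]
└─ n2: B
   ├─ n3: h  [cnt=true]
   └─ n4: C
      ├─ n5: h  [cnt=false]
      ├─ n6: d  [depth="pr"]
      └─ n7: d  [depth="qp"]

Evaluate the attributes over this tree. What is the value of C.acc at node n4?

true

1. n1.depth = "nm"  [terminal]
2. n2.key = 5  [len(d.depth) + 3]
3. n2.cnt = true  [true]
4. n3.cnt = true  [terminal]
5. n4.depth = 18  [B.key * -2 + 28]
6. n4.hot = -7  [B.key - 12]
7. n5.cnt = false  [terminal]
8. n6.depth = "pr"  [terminal]
9. n7.depth = "qp"  [terminal]
10. n4.acc = true  [C.hot > -8]
11. n2.mk = "mx"  ["mx"]
12. n2.acc = false  [B.key > 5]
13. n0.off = false  [B.acc == true]
14. n0.key = -6  [len(d.depth) - 8]
15. n0.sig = "nmr"  [d.depth ++ "r"]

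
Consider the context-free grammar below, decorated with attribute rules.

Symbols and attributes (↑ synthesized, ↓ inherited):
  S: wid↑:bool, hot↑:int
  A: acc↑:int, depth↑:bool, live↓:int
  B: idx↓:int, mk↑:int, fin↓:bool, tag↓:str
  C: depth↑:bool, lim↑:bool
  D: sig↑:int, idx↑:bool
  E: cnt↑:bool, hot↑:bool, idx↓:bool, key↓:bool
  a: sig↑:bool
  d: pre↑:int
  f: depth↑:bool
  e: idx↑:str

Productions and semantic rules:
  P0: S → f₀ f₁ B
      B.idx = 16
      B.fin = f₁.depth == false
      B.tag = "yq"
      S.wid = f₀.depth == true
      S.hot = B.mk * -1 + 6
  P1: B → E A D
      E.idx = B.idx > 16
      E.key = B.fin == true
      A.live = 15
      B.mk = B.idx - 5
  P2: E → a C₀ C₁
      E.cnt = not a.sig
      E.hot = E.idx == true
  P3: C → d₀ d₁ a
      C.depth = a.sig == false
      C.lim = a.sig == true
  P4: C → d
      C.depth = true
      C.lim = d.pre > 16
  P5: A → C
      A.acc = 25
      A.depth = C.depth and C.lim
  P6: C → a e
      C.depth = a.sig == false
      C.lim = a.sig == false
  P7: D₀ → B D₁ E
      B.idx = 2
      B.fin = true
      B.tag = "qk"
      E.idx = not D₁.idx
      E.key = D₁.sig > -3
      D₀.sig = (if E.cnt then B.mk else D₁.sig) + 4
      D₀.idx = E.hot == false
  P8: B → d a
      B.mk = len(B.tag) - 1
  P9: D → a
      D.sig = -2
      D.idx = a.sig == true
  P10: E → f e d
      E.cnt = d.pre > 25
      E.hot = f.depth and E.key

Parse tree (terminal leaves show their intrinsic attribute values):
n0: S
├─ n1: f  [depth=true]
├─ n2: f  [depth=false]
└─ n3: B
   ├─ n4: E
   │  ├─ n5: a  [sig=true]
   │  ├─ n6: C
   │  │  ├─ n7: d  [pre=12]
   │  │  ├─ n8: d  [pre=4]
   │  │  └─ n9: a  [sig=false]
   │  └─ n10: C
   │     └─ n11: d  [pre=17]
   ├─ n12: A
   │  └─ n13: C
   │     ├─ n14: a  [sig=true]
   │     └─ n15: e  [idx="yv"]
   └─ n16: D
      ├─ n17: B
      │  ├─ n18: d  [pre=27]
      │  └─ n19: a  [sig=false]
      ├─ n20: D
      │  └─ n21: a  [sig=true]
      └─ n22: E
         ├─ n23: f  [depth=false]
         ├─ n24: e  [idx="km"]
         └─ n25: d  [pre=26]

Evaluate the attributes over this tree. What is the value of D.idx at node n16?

1. n1.depth = true  [terminal]
2. n2.depth = false  [terminal]
3. n3.idx = 16  [16]
4. n3.fin = true  [f₁.depth == false]
5. n3.tag = "yq"  ["yq"]
6. n4.idx = false  [B.idx > 16]
7. n4.key = true  [B.fin == true]
8. n5.sig = true  [terminal]
9. n7.pre = 12  [terminal]
10. n8.pre = 4  [terminal]
11. n9.sig = false  [terminal]
12. n6.depth = true  [a.sig == false]
13. n6.lim = false  [a.sig == true]
14. n11.pre = 17  [terminal]
15. n10.depth = true  [true]
16. n10.lim = true  [d.pre > 16]
17. n4.cnt = false  [not a.sig]
18. n4.hot = false  [E.idx == true]
19. n12.live = 15  [15]
20. n14.sig = true  [terminal]
21. n15.idx = "yv"  [terminal]
22. n13.depth = false  [a.sig == false]
23. n13.lim = false  [a.sig == false]
24. n12.acc = 25  [25]
25. n12.depth = false  [C.depth and C.lim]
26. n17.idx = 2  [2]
27. n17.fin = true  [true]
28. n17.tag = "qk"  ["qk"]
29. n18.pre = 27  [terminal]
30. n19.sig = false  [terminal]
31. n17.mk = 1  [len(B.tag) - 1]
32. n21.sig = true  [terminal]
33. n20.sig = -2  [-2]
34. n20.idx = true  [a.sig == true]
35. n22.idx = false  [not D₁.idx]
36. n22.key = true  [D₁.sig > -3]
37. n23.depth = false  [terminal]
38. n24.idx = "km"  [terminal]
39. n25.pre = 26  [terminal]
40. n22.cnt = true  [d.pre > 25]
41. n22.hot = false  [f.depth and E.key]
42. n16.sig = 5  [(if E.cnt then B.mk else D₁.sig) + 4]
43. n16.idx = true  [E.hot == false]
44. n3.mk = 11  [B.idx - 5]
45. n0.wid = true  [f₀.depth == true]
46. n0.hot = -5  [B.mk * -1 + 6]

true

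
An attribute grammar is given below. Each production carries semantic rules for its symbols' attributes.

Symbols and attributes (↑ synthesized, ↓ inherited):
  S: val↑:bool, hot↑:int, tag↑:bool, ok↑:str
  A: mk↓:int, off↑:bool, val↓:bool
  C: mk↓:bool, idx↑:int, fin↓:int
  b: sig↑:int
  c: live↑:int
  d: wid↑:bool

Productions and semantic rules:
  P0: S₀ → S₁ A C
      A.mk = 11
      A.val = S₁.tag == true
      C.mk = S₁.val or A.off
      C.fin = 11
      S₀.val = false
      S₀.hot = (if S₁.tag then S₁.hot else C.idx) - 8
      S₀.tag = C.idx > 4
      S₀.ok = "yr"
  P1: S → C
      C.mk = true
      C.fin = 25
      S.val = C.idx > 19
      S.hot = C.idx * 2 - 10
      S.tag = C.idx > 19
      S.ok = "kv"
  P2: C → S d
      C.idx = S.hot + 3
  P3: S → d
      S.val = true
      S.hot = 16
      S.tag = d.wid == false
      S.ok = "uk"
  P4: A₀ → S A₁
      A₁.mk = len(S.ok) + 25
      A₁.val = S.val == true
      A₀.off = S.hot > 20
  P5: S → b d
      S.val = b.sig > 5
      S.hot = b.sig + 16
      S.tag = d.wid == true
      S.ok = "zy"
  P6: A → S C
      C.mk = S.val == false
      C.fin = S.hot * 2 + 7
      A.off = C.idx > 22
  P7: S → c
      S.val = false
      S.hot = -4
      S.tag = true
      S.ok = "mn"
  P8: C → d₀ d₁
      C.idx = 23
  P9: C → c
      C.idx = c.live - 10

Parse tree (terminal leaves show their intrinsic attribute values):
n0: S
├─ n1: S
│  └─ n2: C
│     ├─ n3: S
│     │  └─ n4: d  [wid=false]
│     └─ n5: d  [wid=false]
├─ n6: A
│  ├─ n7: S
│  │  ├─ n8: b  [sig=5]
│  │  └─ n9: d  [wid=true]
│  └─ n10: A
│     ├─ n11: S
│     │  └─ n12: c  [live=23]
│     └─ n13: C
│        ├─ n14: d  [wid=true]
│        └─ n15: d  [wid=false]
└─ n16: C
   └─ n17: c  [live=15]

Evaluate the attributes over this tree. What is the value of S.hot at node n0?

-3

1. n2.mk = true  [true]
2. n2.fin = 25  [25]
3. n4.wid = false  [terminal]
4. n3.val = true  [true]
5. n3.hot = 16  [16]
6. n3.tag = true  [d.wid == false]
7. n3.ok = "uk"  ["uk"]
8. n5.wid = false  [terminal]
9. n2.idx = 19  [S.hot + 3]
10. n1.val = false  [C.idx > 19]
11. n1.hot = 28  [C.idx * 2 - 10]
12. n1.tag = false  [C.idx > 19]
13. n1.ok = "kv"  ["kv"]
14. n6.mk = 11  [11]
15. n6.val = false  [S₁.tag == true]
16. n8.sig = 5  [terminal]
17. n9.wid = true  [terminal]
18. n7.val = false  [b.sig > 5]
19. n7.hot = 21  [b.sig + 16]
20. n7.tag = true  [d.wid == true]
21. n7.ok = "zy"  ["zy"]
22. n10.mk = 27  [len(S.ok) + 25]
23. n10.val = false  [S.val == true]
24. n12.live = 23  [terminal]
25. n11.val = false  [false]
26. n11.hot = -4  [-4]
27. n11.tag = true  [true]
28. n11.ok = "mn"  ["mn"]
29. n13.mk = true  [S.val == false]
30. n13.fin = -1  [S.hot * 2 + 7]
31. n14.wid = true  [terminal]
32. n15.wid = false  [terminal]
33. n13.idx = 23  [23]
34. n10.off = true  [C.idx > 22]
35. n6.off = true  [S.hot > 20]
36. n16.mk = true  [S₁.val or A.off]
37. n16.fin = 11  [11]
38. n17.live = 15  [terminal]
39. n16.idx = 5  [c.live - 10]
40. n0.val = false  [false]
41. n0.hot = -3  [(if S₁.tag then S₁.hot else C.idx) - 8]
42. n0.tag = true  [C.idx > 4]
43. n0.ok = "yr"  ["yr"]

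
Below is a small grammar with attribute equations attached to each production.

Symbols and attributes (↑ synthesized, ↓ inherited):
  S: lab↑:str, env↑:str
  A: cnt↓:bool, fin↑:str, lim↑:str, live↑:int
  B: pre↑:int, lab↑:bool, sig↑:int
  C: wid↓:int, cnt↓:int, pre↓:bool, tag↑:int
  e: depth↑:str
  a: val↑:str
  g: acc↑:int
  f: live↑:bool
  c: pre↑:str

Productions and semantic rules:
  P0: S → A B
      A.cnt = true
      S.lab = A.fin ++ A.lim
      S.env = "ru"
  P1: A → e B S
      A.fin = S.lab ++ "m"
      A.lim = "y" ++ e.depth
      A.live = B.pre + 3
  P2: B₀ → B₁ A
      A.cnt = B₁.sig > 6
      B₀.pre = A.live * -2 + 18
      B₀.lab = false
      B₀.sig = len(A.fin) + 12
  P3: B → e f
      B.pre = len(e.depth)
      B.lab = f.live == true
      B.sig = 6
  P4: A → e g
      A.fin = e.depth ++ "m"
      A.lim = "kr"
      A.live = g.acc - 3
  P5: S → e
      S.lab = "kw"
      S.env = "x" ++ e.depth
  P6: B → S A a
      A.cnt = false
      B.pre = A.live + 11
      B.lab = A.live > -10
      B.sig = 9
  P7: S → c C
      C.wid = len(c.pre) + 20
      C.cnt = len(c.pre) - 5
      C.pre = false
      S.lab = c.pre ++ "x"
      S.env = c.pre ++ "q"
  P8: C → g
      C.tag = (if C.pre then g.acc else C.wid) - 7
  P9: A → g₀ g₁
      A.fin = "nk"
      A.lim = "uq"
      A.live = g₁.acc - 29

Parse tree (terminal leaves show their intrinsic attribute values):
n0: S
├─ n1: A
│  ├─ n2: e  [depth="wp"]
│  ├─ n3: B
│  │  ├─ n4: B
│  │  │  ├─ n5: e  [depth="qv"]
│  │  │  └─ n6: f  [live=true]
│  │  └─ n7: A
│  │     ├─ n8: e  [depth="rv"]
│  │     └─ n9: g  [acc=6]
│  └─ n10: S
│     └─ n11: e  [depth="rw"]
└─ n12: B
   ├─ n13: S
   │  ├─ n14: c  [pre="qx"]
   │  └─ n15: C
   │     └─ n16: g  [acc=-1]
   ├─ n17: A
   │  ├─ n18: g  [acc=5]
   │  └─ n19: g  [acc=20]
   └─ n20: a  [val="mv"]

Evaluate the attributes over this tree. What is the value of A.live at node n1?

1. n1.cnt = true  [true]
2. n2.depth = "wp"  [terminal]
3. n5.depth = "qv"  [terminal]
4. n6.live = true  [terminal]
5. n4.pre = 2  [len(e.depth)]
6. n4.lab = true  [f.live == true]
7. n4.sig = 6  [6]
8. n7.cnt = false  [B₁.sig > 6]
9. n8.depth = "rv"  [terminal]
10. n9.acc = 6  [terminal]
11. n7.fin = "rvm"  [e.depth ++ "m"]
12. n7.lim = "kr"  ["kr"]
13. n7.live = 3  [g.acc - 3]
14. n3.pre = 12  [A.live * -2 + 18]
15. n3.lab = false  [false]
16. n3.sig = 15  [len(A.fin) + 12]
17. n11.depth = "rw"  [terminal]
18. n10.lab = "kw"  ["kw"]
19. n10.env = "xrw"  ["x" ++ e.depth]
20. n1.fin = "kwm"  [S.lab ++ "m"]
21. n1.lim = "ywp"  ["y" ++ e.depth]
22. n1.live = 15  [B.pre + 3]
23. n14.pre = "qx"  [terminal]
24. n15.wid = 22  [len(c.pre) + 20]
25. n15.cnt = -3  [len(c.pre) - 5]
26. n15.pre = false  [false]
27. n16.acc = -1  [terminal]
28. n15.tag = 15  [(if C.pre then g.acc else C.wid) - 7]
29. n13.lab = "qxx"  [c.pre ++ "x"]
30. n13.env = "qxq"  [c.pre ++ "q"]
31. n17.cnt = false  [false]
32. n18.acc = 5  [terminal]
33. n19.acc = 20  [terminal]
34. n17.fin = "nk"  ["nk"]
35. n17.lim = "uq"  ["uq"]
36. n17.live = -9  [g₁.acc - 29]
37. n20.val = "mv"  [terminal]
38. n12.pre = 2  [A.live + 11]
39. n12.lab = true  [A.live > -10]
40. n12.sig = 9  [9]
41. n0.lab = "kwmywp"  [A.fin ++ A.lim]
42. n0.env = "ru"  ["ru"]

15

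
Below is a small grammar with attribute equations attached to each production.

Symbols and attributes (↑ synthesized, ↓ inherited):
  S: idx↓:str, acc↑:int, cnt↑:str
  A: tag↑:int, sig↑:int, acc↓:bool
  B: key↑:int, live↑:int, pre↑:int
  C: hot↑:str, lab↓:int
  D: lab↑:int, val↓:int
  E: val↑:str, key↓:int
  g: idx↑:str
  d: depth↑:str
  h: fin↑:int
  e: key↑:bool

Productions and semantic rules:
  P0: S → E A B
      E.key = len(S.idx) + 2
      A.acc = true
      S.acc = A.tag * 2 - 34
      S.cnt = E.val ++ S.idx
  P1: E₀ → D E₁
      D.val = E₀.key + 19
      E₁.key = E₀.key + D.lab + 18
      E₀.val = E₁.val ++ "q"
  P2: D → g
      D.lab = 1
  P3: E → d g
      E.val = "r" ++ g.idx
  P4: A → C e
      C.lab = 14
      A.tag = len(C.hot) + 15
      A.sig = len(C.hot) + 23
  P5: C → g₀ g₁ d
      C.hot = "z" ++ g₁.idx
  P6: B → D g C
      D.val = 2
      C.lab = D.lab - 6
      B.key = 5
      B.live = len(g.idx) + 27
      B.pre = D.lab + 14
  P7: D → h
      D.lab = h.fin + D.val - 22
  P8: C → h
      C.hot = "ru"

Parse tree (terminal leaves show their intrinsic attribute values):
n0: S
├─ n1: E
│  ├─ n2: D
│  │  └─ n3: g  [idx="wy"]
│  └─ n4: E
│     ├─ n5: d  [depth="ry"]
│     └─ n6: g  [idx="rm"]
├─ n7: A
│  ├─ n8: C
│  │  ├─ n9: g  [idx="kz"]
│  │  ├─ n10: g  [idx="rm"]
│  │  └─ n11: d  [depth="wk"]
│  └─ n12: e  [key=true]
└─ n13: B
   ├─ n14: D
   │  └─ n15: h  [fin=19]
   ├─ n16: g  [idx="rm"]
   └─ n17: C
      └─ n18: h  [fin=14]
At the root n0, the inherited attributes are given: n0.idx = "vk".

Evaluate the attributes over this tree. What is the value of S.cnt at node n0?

"rrmqvk"

1. n0.idx = "vk"  [given at root]
2. n1.key = 4  [len(S.idx) + 2]
3. n2.val = 23  [E₀.key + 19]
4. n3.idx = "wy"  [terminal]
5. n2.lab = 1  [1]
6. n4.key = 23  [E₀.key + D.lab + 18]
7. n5.depth = "ry"  [terminal]
8. n6.idx = "rm"  [terminal]
9. n4.val = "rrm"  ["r" ++ g.idx]
10. n1.val = "rrmq"  [E₁.val ++ "q"]
11. n7.acc = true  [true]
12. n8.lab = 14  [14]
13. n9.idx = "kz"  [terminal]
14. n10.idx = "rm"  [terminal]
15. n11.depth = "wk"  [terminal]
16. n8.hot = "zrm"  ["z" ++ g₁.idx]
17. n12.key = true  [terminal]
18. n7.tag = 18  [len(C.hot) + 15]
19. n7.sig = 26  [len(C.hot) + 23]
20. n14.val = 2  [2]
21. n15.fin = 19  [terminal]
22. n14.lab = -1  [h.fin + D.val - 22]
23. n16.idx = "rm"  [terminal]
24. n17.lab = -7  [D.lab - 6]
25. n18.fin = 14  [terminal]
26. n17.hot = "ru"  ["ru"]
27. n13.key = 5  [5]
28. n13.live = 29  [len(g.idx) + 27]
29. n13.pre = 13  [D.lab + 14]
30. n0.acc = 2  [A.tag * 2 - 34]
31. n0.cnt = "rrmqvk"  [E.val ++ S.idx]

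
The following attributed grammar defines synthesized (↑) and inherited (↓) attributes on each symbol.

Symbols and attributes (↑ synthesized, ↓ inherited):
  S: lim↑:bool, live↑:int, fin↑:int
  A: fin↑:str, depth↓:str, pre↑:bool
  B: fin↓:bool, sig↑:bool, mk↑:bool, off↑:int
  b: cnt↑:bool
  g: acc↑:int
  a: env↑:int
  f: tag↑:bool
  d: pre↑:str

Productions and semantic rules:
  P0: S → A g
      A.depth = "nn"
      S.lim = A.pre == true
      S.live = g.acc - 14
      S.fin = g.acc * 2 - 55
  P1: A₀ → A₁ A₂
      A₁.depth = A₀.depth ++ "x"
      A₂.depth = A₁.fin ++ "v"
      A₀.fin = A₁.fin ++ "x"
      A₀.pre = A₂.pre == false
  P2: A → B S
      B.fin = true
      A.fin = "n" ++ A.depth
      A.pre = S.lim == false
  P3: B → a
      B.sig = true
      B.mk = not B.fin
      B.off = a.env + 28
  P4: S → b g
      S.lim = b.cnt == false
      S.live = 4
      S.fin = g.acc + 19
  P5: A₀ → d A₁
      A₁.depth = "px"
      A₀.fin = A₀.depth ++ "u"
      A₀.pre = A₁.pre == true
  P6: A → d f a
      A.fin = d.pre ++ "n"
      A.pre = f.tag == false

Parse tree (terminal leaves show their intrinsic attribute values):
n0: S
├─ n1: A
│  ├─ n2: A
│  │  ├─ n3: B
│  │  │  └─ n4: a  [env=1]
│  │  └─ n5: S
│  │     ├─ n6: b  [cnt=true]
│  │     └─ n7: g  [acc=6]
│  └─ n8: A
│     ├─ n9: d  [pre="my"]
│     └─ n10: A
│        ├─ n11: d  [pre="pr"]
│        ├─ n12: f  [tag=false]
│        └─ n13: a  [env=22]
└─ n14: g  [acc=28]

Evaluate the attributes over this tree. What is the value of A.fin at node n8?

1. n1.depth = "nn"  ["nn"]
2. n2.depth = "nnx"  [A₀.depth ++ "x"]
3. n3.fin = true  [true]
4. n4.env = 1  [terminal]
5. n3.sig = true  [true]
6. n3.mk = false  [not B.fin]
7. n3.off = 29  [a.env + 28]
8. n6.cnt = true  [terminal]
9. n7.acc = 6  [terminal]
10. n5.lim = false  [b.cnt == false]
11. n5.live = 4  [4]
12. n5.fin = 25  [g.acc + 19]
13. n2.fin = "nnnx"  ["n" ++ A.depth]
14. n2.pre = true  [S.lim == false]
15. n8.depth = "nnnxv"  [A₁.fin ++ "v"]
16. n9.pre = "my"  [terminal]
17. n10.depth = "px"  ["px"]
18. n11.pre = "pr"  [terminal]
19. n12.tag = false  [terminal]
20. n13.env = 22  [terminal]
21. n10.fin = "prn"  [d.pre ++ "n"]
22. n10.pre = true  [f.tag == false]
23. n8.fin = "nnnxvu"  [A₀.depth ++ "u"]
24. n8.pre = true  [A₁.pre == true]
25. n1.fin = "nnnxx"  [A₁.fin ++ "x"]
26. n1.pre = false  [A₂.pre == false]
27. n14.acc = 28  [terminal]
28. n0.lim = false  [A.pre == true]
29. n0.live = 14  [g.acc - 14]
30. n0.fin = 1  [g.acc * 2 - 55]

"nnnxvu"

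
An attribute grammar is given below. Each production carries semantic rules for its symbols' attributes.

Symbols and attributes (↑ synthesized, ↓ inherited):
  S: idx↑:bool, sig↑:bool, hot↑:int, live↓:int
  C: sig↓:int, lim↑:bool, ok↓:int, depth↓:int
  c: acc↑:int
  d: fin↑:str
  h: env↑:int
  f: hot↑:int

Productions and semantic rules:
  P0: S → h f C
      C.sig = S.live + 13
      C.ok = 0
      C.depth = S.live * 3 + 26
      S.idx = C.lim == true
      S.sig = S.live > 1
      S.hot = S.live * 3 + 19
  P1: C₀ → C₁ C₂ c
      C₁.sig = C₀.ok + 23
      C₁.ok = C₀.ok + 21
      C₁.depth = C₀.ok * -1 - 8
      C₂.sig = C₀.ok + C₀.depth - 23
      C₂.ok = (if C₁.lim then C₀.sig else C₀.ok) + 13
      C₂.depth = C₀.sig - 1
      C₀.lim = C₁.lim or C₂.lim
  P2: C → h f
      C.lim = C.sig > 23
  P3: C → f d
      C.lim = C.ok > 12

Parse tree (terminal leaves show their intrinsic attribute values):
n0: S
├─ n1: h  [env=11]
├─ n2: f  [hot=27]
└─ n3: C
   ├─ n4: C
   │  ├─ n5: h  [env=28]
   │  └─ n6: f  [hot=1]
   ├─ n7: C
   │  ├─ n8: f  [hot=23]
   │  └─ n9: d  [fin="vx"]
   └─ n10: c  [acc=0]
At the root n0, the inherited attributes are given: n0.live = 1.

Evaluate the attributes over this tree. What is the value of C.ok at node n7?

1. n0.live = 1  [given at root]
2. n1.env = 11  [terminal]
3. n2.hot = 27  [terminal]
4. n3.sig = 14  [S.live + 13]
5. n3.ok = 0  [0]
6. n3.depth = 29  [S.live * 3 + 26]
7. n4.sig = 23  [C₀.ok + 23]
8. n4.ok = 21  [C₀.ok + 21]
9. n4.depth = -8  [C₀.ok * -1 - 8]
10. n5.env = 28  [terminal]
11. n6.hot = 1  [terminal]
12. n4.lim = false  [C.sig > 23]
13. n7.sig = 6  [C₀.ok + C₀.depth - 23]
14. n7.ok = 13  [(if C₁.lim then C₀.sig else C₀.ok) + 13]
15. n7.depth = 13  [C₀.sig - 1]
16. n8.hot = 23  [terminal]
17. n9.fin = "vx"  [terminal]
18. n7.lim = true  [C.ok > 12]
19. n10.acc = 0  [terminal]
20. n3.lim = true  [C₁.lim or C₂.lim]
21. n0.idx = true  [C.lim == true]
22. n0.sig = false  [S.live > 1]
23. n0.hot = 22  [S.live * 3 + 19]

13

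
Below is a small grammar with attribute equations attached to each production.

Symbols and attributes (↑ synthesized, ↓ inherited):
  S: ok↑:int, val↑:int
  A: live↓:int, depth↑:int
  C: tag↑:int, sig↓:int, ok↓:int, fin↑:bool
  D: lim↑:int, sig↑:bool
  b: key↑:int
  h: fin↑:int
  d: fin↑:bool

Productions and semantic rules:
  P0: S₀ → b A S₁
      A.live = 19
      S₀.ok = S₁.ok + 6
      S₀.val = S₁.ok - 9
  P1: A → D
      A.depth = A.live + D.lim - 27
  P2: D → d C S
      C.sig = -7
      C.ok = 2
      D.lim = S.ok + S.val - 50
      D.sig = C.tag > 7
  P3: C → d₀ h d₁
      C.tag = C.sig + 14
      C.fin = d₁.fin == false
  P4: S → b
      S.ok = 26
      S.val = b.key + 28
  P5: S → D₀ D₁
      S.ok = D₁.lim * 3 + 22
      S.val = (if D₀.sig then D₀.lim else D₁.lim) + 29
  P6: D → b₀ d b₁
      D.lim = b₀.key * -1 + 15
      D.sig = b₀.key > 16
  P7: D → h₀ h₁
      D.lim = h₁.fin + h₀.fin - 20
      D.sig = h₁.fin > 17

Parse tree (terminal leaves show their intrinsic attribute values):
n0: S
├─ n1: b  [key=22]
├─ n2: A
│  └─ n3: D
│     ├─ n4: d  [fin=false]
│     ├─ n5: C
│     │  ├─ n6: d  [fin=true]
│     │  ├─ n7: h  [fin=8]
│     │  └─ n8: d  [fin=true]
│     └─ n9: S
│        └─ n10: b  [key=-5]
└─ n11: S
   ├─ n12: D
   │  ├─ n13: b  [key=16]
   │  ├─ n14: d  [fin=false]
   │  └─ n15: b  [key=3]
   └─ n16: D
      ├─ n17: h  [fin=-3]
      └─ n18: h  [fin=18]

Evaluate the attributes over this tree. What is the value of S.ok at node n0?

1. n1.key = 22  [terminal]
2. n2.live = 19  [19]
3. n4.fin = false  [terminal]
4. n5.sig = -7  [-7]
5. n5.ok = 2  [2]
6. n6.fin = true  [terminal]
7. n7.fin = 8  [terminal]
8. n8.fin = true  [terminal]
9. n5.tag = 7  [C.sig + 14]
10. n5.fin = false  [d₁.fin == false]
11. n10.key = -5  [terminal]
12. n9.ok = 26  [26]
13. n9.val = 23  [b.key + 28]
14. n3.lim = -1  [S.ok + S.val - 50]
15. n3.sig = false  [C.tag > 7]
16. n2.depth = -9  [A.live + D.lim - 27]
17. n13.key = 16  [terminal]
18. n14.fin = false  [terminal]
19. n15.key = 3  [terminal]
20. n12.lim = -1  [b₀.key * -1 + 15]
21. n12.sig = false  [b₀.key > 16]
22. n17.fin = -3  [terminal]
23. n18.fin = 18  [terminal]
24. n16.lim = -5  [h₁.fin + h₀.fin - 20]
25. n16.sig = true  [h₁.fin > 17]
26. n11.ok = 7  [D₁.lim * 3 + 22]
27. n11.val = 24  [(if D₀.sig then D₀.lim else D₁.lim) + 29]
28. n0.ok = 13  [S₁.ok + 6]
29. n0.val = -2  [S₁.ok - 9]

13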